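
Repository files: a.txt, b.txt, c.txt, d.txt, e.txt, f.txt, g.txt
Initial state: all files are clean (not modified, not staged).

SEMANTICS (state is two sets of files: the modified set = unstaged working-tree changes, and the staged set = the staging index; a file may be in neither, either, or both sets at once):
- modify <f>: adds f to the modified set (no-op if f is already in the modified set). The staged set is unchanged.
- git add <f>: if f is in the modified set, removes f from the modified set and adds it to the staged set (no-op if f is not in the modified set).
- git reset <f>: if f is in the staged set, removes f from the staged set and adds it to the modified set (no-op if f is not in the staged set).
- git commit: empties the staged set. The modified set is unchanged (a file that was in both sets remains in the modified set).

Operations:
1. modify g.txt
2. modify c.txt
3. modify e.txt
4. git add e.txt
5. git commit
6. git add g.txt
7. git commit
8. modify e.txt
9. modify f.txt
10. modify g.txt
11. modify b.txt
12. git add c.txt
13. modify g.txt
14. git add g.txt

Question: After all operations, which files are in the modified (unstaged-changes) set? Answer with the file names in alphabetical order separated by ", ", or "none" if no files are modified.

After op 1 (modify g.txt): modified={g.txt} staged={none}
After op 2 (modify c.txt): modified={c.txt, g.txt} staged={none}
After op 3 (modify e.txt): modified={c.txt, e.txt, g.txt} staged={none}
After op 4 (git add e.txt): modified={c.txt, g.txt} staged={e.txt}
After op 5 (git commit): modified={c.txt, g.txt} staged={none}
After op 6 (git add g.txt): modified={c.txt} staged={g.txt}
After op 7 (git commit): modified={c.txt} staged={none}
After op 8 (modify e.txt): modified={c.txt, e.txt} staged={none}
After op 9 (modify f.txt): modified={c.txt, e.txt, f.txt} staged={none}
After op 10 (modify g.txt): modified={c.txt, e.txt, f.txt, g.txt} staged={none}
After op 11 (modify b.txt): modified={b.txt, c.txt, e.txt, f.txt, g.txt} staged={none}
After op 12 (git add c.txt): modified={b.txt, e.txt, f.txt, g.txt} staged={c.txt}
After op 13 (modify g.txt): modified={b.txt, e.txt, f.txt, g.txt} staged={c.txt}
After op 14 (git add g.txt): modified={b.txt, e.txt, f.txt} staged={c.txt, g.txt}

Answer: b.txt, e.txt, f.txt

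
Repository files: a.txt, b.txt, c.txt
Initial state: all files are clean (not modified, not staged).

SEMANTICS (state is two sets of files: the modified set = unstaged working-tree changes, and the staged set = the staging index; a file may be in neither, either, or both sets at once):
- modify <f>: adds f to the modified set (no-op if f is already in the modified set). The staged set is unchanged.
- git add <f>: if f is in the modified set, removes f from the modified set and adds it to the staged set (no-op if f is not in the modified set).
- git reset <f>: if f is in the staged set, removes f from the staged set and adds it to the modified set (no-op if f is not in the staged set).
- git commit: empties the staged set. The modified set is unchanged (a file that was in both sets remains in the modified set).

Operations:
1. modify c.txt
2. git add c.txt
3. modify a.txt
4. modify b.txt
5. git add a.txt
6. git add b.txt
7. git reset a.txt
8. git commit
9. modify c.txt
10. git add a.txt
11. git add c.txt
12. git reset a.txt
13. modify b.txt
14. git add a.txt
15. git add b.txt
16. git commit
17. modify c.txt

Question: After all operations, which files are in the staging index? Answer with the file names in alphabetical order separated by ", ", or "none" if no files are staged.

Answer: none

Derivation:
After op 1 (modify c.txt): modified={c.txt} staged={none}
After op 2 (git add c.txt): modified={none} staged={c.txt}
After op 3 (modify a.txt): modified={a.txt} staged={c.txt}
After op 4 (modify b.txt): modified={a.txt, b.txt} staged={c.txt}
After op 5 (git add a.txt): modified={b.txt} staged={a.txt, c.txt}
After op 6 (git add b.txt): modified={none} staged={a.txt, b.txt, c.txt}
After op 7 (git reset a.txt): modified={a.txt} staged={b.txt, c.txt}
After op 8 (git commit): modified={a.txt} staged={none}
After op 9 (modify c.txt): modified={a.txt, c.txt} staged={none}
After op 10 (git add a.txt): modified={c.txt} staged={a.txt}
After op 11 (git add c.txt): modified={none} staged={a.txt, c.txt}
After op 12 (git reset a.txt): modified={a.txt} staged={c.txt}
After op 13 (modify b.txt): modified={a.txt, b.txt} staged={c.txt}
After op 14 (git add a.txt): modified={b.txt} staged={a.txt, c.txt}
After op 15 (git add b.txt): modified={none} staged={a.txt, b.txt, c.txt}
After op 16 (git commit): modified={none} staged={none}
After op 17 (modify c.txt): modified={c.txt} staged={none}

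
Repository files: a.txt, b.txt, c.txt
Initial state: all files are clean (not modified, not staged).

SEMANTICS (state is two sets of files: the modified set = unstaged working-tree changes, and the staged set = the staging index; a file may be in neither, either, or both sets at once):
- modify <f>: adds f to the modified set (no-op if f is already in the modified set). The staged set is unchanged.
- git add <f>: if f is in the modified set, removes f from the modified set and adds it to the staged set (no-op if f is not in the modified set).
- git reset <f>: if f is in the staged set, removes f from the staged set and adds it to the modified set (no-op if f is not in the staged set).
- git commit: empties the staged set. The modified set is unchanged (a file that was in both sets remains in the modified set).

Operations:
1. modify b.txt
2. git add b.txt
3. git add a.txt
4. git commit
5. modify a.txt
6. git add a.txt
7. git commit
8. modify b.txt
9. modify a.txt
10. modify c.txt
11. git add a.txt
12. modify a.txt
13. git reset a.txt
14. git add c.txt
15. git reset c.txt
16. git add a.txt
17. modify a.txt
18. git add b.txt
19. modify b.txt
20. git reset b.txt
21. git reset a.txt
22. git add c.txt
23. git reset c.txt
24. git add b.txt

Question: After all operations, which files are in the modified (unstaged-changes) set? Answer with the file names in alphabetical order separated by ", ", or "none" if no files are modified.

After op 1 (modify b.txt): modified={b.txt} staged={none}
After op 2 (git add b.txt): modified={none} staged={b.txt}
After op 3 (git add a.txt): modified={none} staged={b.txt}
After op 4 (git commit): modified={none} staged={none}
After op 5 (modify a.txt): modified={a.txt} staged={none}
After op 6 (git add a.txt): modified={none} staged={a.txt}
After op 7 (git commit): modified={none} staged={none}
After op 8 (modify b.txt): modified={b.txt} staged={none}
After op 9 (modify a.txt): modified={a.txt, b.txt} staged={none}
After op 10 (modify c.txt): modified={a.txt, b.txt, c.txt} staged={none}
After op 11 (git add a.txt): modified={b.txt, c.txt} staged={a.txt}
After op 12 (modify a.txt): modified={a.txt, b.txt, c.txt} staged={a.txt}
After op 13 (git reset a.txt): modified={a.txt, b.txt, c.txt} staged={none}
After op 14 (git add c.txt): modified={a.txt, b.txt} staged={c.txt}
After op 15 (git reset c.txt): modified={a.txt, b.txt, c.txt} staged={none}
After op 16 (git add a.txt): modified={b.txt, c.txt} staged={a.txt}
After op 17 (modify a.txt): modified={a.txt, b.txt, c.txt} staged={a.txt}
After op 18 (git add b.txt): modified={a.txt, c.txt} staged={a.txt, b.txt}
After op 19 (modify b.txt): modified={a.txt, b.txt, c.txt} staged={a.txt, b.txt}
After op 20 (git reset b.txt): modified={a.txt, b.txt, c.txt} staged={a.txt}
After op 21 (git reset a.txt): modified={a.txt, b.txt, c.txt} staged={none}
After op 22 (git add c.txt): modified={a.txt, b.txt} staged={c.txt}
After op 23 (git reset c.txt): modified={a.txt, b.txt, c.txt} staged={none}
After op 24 (git add b.txt): modified={a.txt, c.txt} staged={b.txt}

Answer: a.txt, c.txt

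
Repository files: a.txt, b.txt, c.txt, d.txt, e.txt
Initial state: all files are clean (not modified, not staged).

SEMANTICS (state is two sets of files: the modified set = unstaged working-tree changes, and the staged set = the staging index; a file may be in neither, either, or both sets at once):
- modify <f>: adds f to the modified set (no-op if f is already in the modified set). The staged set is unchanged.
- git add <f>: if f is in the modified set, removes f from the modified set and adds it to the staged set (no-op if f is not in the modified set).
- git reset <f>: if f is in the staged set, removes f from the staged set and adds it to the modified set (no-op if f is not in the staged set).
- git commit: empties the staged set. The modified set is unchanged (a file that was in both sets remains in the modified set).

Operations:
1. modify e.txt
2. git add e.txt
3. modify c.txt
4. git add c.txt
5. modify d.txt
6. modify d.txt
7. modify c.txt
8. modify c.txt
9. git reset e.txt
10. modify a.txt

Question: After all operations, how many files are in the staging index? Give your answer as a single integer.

Answer: 1

Derivation:
After op 1 (modify e.txt): modified={e.txt} staged={none}
After op 2 (git add e.txt): modified={none} staged={e.txt}
After op 3 (modify c.txt): modified={c.txt} staged={e.txt}
After op 4 (git add c.txt): modified={none} staged={c.txt, e.txt}
After op 5 (modify d.txt): modified={d.txt} staged={c.txt, e.txt}
After op 6 (modify d.txt): modified={d.txt} staged={c.txt, e.txt}
After op 7 (modify c.txt): modified={c.txt, d.txt} staged={c.txt, e.txt}
After op 8 (modify c.txt): modified={c.txt, d.txt} staged={c.txt, e.txt}
After op 9 (git reset e.txt): modified={c.txt, d.txt, e.txt} staged={c.txt}
After op 10 (modify a.txt): modified={a.txt, c.txt, d.txt, e.txt} staged={c.txt}
Final staged set: {c.txt} -> count=1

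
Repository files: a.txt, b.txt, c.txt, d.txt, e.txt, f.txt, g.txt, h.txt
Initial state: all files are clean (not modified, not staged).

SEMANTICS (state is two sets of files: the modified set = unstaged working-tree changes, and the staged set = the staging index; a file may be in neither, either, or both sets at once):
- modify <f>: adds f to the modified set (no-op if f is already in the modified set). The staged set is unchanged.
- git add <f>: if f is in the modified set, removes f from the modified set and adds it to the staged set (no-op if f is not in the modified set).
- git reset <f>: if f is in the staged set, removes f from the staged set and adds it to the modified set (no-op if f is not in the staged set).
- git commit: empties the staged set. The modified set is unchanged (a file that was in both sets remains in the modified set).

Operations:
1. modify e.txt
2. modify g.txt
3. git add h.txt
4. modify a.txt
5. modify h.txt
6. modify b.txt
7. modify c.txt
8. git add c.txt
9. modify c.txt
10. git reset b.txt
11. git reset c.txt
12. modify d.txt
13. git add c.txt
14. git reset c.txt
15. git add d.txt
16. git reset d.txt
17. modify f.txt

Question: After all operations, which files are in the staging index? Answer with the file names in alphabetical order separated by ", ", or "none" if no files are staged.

Answer: none

Derivation:
After op 1 (modify e.txt): modified={e.txt} staged={none}
After op 2 (modify g.txt): modified={e.txt, g.txt} staged={none}
After op 3 (git add h.txt): modified={e.txt, g.txt} staged={none}
After op 4 (modify a.txt): modified={a.txt, e.txt, g.txt} staged={none}
After op 5 (modify h.txt): modified={a.txt, e.txt, g.txt, h.txt} staged={none}
After op 6 (modify b.txt): modified={a.txt, b.txt, e.txt, g.txt, h.txt} staged={none}
After op 7 (modify c.txt): modified={a.txt, b.txt, c.txt, e.txt, g.txt, h.txt} staged={none}
After op 8 (git add c.txt): modified={a.txt, b.txt, e.txt, g.txt, h.txt} staged={c.txt}
After op 9 (modify c.txt): modified={a.txt, b.txt, c.txt, e.txt, g.txt, h.txt} staged={c.txt}
After op 10 (git reset b.txt): modified={a.txt, b.txt, c.txt, e.txt, g.txt, h.txt} staged={c.txt}
After op 11 (git reset c.txt): modified={a.txt, b.txt, c.txt, e.txt, g.txt, h.txt} staged={none}
After op 12 (modify d.txt): modified={a.txt, b.txt, c.txt, d.txt, e.txt, g.txt, h.txt} staged={none}
After op 13 (git add c.txt): modified={a.txt, b.txt, d.txt, e.txt, g.txt, h.txt} staged={c.txt}
After op 14 (git reset c.txt): modified={a.txt, b.txt, c.txt, d.txt, e.txt, g.txt, h.txt} staged={none}
After op 15 (git add d.txt): modified={a.txt, b.txt, c.txt, e.txt, g.txt, h.txt} staged={d.txt}
After op 16 (git reset d.txt): modified={a.txt, b.txt, c.txt, d.txt, e.txt, g.txt, h.txt} staged={none}
After op 17 (modify f.txt): modified={a.txt, b.txt, c.txt, d.txt, e.txt, f.txt, g.txt, h.txt} staged={none}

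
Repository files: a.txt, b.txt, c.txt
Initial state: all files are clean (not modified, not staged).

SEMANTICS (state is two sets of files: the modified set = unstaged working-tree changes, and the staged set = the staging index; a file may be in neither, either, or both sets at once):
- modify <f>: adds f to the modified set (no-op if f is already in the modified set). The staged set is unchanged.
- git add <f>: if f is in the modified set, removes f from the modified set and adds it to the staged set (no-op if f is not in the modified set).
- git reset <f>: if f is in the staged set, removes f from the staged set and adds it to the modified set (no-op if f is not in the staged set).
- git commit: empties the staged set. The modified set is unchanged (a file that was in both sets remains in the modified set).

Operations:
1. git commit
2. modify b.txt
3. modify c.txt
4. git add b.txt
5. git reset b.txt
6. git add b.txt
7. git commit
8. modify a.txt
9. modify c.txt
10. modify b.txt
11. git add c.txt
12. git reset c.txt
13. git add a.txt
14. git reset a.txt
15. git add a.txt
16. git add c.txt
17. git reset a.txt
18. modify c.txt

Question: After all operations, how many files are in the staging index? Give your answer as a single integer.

After op 1 (git commit): modified={none} staged={none}
After op 2 (modify b.txt): modified={b.txt} staged={none}
After op 3 (modify c.txt): modified={b.txt, c.txt} staged={none}
After op 4 (git add b.txt): modified={c.txt} staged={b.txt}
After op 5 (git reset b.txt): modified={b.txt, c.txt} staged={none}
After op 6 (git add b.txt): modified={c.txt} staged={b.txt}
After op 7 (git commit): modified={c.txt} staged={none}
After op 8 (modify a.txt): modified={a.txt, c.txt} staged={none}
After op 9 (modify c.txt): modified={a.txt, c.txt} staged={none}
After op 10 (modify b.txt): modified={a.txt, b.txt, c.txt} staged={none}
After op 11 (git add c.txt): modified={a.txt, b.txt} staged={c.txt}
After op 12 (git reset c.txt): modified={a.txt, b.txt, c.txt} staged={none}
After op 13 (git add a.txt): modified={b.txt, c.txt} staged={a.txt}
After op 14 (git reset a.txt): modified={a.txt, b.txt, c.txt} staged={none}
After op 15 (git add a.txt): modified={b.txt, c.txt} staged={a.txt}
After op 16 (git add c.txt): modified={b.txt} staged={a.txt, c.txt}
After op 17 (git reset a.txt): modified={a.txt, b.txt} staged={c.txt}
After op 18 (modify c.txt): modified={a.txt, b.txt, c.txt} staged={c.txt}
Final staged set: {c.txt} -> count=1

Answer: 1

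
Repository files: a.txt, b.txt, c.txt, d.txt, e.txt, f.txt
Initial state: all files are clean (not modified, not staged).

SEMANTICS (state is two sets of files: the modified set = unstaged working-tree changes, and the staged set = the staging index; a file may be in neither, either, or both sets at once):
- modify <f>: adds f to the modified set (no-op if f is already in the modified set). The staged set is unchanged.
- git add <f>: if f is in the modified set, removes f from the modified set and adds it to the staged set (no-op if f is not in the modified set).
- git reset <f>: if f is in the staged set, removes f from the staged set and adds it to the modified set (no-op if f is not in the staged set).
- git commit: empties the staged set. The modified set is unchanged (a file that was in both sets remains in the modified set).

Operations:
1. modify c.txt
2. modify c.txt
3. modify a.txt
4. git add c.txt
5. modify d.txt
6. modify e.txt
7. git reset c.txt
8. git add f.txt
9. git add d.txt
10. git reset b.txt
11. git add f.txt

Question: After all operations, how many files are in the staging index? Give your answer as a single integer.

Answer: 1

Derivation:
After op 1 (modify c.txt): modified={c.txt} staged={none}
After op 2 (modify c.txt): modified={c.txt} staged={none}
After op 3 (modify a.txt): modified={a.txt, c.txt} staged={none}
After op 4 (git add c.txt): modified={a.txt} staged={c.txt}
After op 5 (modify d.txt): modified={a.txt, d.txt} staged={c.txt}
After op 6 (modify e.txt): modified={a.txt, d.txt, e.txt} staged={c.txt}
After op 7 (git reset c.txt): modified={a.txt, c.txt, d.txt, e.txt} staged={none}
After op 8 (git add f.txt): modified={a.txt, c.txt, d.txt, e.txt} staged={none}
After op 9 (git add d.txt): modified={a.txt, c.txt, e.txt} staged={d.txt}
After op 10 (git reset b.txt): modified={a.txt, c.txt, e.txt} staged={d.txt}
After op 11 (git add f.txt): modified={a.txt, c.txt, e.txt} staged={d.txt}
Final staged set: {d.txt} -> count=1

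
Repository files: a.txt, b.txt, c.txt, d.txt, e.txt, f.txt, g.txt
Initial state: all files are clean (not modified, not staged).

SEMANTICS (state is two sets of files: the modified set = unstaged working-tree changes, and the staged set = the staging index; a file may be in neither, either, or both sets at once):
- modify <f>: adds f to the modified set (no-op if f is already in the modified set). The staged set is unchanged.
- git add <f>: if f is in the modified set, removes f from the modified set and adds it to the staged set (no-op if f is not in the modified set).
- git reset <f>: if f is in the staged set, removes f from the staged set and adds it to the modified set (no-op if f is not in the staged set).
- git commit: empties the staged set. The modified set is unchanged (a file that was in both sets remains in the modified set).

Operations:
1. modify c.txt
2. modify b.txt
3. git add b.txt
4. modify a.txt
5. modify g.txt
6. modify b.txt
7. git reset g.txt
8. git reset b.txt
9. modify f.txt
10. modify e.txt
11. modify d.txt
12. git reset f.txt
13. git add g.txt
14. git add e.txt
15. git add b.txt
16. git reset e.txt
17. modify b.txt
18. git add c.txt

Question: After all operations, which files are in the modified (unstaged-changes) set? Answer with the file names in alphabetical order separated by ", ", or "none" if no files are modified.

After op 1 (modify c.txt): modified={c.txt} staged={none}
After op 2 (modify b.txt): modified={b.txt, c.txt} staged={none}
After op 3 (git add b.txt): modified={c.txt} staged={b.txt}
After op 4 (modify a.txt): modified={a.txt, c.txt} staged={b.txt}
After op 5 (modify g.txt): modified={a.txt, c.txt, g.txt} staged={b.txt}
After op 6 (modify b.txt): modified={a.txt, b.txt, c.txt, g.txt} staged={b.txt}
After op 7 (git reset g.txt): modified={a.txt, b.txt, c.txt, g.txt} staged={b.txt}
After op 8 (git reset b.txt): modified={a.txt, b.txt, c.txt, g.txt} staged={none}
After op 9 (modify f.txt): modified={a.txt, b.txt, c.txt, f.txt, g.txt} staged={none}
After op 10 (modify e.txt): modified={a.txt, b.txt, c.txt, e.txt, f.txt, g.txt} staged={none}
After op 11 (modify d.txt): modified={a.txt, b.txt, c.txt, d.txt, e.txt, f.txt, g.txt} staged={none}
After op 12 (git reset f.txt): modified={a.txt, b.txt, c.txt, d.txt, e.txt, f.txt, g.txt} staged={none}
After op 13 (git add g.txt): modified={a.txt, b.txt, c.txt, d.txt, e.txt, f.txt} staged={g.txt}
After op 14 (git add e.txt): modified={a.txt, b.txt, c.txt, d.txt, f.txt} staged={e.txt, g.txt}
After op 15 (git add b.txt): modified={a.txt, c.txt, d.txt, f.txt} staged={b.txt, e.txt, g.txt}
After op 16 (git reset e.txt): modified={a.txt, c.txt, d.txt, e.txt, f.txt} staged={b.txt, g.txt}
After op 17 (modify b.txt): modified={a.txt, b.txt, c.txt, d.txt, e.txt, f.txt} staged={b.txt, g.txt}
After op 18 (git add c.txt): modified={a.txt, b.txt, d.txt, e.txt, f.txt} staged={b.txt, c.txt, g.txt}

Answer: a.txt, b.txt, d.txt, e.txt, f.txt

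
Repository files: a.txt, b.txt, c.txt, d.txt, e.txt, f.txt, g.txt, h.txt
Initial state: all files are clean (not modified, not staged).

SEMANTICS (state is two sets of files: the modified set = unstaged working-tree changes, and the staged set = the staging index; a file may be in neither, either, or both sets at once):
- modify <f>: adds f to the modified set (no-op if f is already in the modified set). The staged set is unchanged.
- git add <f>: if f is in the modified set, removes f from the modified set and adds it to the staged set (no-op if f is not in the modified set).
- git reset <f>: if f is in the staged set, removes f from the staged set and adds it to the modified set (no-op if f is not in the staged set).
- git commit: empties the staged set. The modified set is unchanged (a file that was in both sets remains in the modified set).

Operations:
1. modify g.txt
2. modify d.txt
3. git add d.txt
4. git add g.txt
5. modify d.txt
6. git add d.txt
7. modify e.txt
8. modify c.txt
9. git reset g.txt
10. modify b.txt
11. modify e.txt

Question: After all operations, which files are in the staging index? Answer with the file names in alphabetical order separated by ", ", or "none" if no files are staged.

After op 1 (modify g.txt): modified={g.txt} staged={none}
After op 2 (modify d.txt): modified={d.txt, g.txt} staged={none}
After op 3 (git add d.txt): modified={g.txt} staged={d.txt}
After op 4 (git add g.txt): modified={none} staged={d.txt, g.txt}
After op 5 (modify d.txt): modified={d.txt} staged={d.txt, g.txt}
After op 6 (git add d.txt): modified={none} staged={d.txt, g.txt}
After op 7 (modify e.txt): modified={e.txt} staged={d.txt, g.txt}
After op 8 (modify c.txt): modified={c.txt, e.txt} staged={d.txt, g.txt}
After op 9 (git reset g.txt): modified={c.txt, e.txt, g.txt} staged={d.txt}
After op 10 (modify b.txt): modified={b.txt, c.txt, e.txt, g.txt} staged={d.txt}
After op 11 (modify e.txt): modified={b.txt, c.txt, e.txt, g.txt} staged={d.txt}

Answer: d.txt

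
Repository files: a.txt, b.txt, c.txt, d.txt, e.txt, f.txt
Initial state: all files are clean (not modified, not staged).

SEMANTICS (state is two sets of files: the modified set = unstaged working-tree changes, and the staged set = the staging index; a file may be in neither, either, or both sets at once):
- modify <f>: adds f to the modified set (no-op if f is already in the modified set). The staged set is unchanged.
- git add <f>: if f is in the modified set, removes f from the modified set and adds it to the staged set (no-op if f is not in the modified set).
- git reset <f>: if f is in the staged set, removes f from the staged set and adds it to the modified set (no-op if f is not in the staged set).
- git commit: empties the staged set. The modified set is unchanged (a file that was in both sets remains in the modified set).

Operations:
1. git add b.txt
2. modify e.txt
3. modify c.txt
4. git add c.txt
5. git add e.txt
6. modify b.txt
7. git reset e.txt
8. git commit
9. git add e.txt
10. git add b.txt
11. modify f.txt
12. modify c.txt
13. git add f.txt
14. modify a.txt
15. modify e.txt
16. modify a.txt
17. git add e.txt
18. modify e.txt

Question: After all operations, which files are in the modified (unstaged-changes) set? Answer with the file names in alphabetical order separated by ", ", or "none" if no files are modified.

Answer: a.txt, c.txt, e.txt

Derivation:
After op 1 (git add b.txt): modified={none} staged={none}
After op 2 (modify e.txt): modified={e.txt} staged={none}
After op 3 (modify c.txt): modified={c.txt, e.txt} staged={none}
After op 4 (git add c.txt): modified={e.txt} staged={c.txt}
After op 5 (git add e.txt): modified={none} staged={c.txt, e.txt}
After op 6 (modify b.txt): modified={b.txt} staged={c.txt, e.txt}
After op 7 (git reset e.txt): modified={b.txt, e.txt} staged={c.txt}
After op 8 (git commit): modified={b.txt, e.txt} staged={none}
After op 9 (git add e.txt): modified={b.txt} staged={e.txt}
After op 10 (git add b.txt): modified={none} staged={b.txt, e.txt}
After op 11 (modify f.txt): modified={f.txt} staged={b.txt, e.txt}
After op 12 (modify c.txt): modified={c.txt, f.txt} staged={b.txt, e.txt}
After op 13 (git add f.txt): modified={c.txt} staged={b.txt, e.txt, f.txt}
After op 14 (modify a.txt): modified={a.txt, c.txt} staged={b.txt, e.txt, f.txt}
After op 15 (modify e.txt): modified={a.txt, c.txt, e.txt} staged={b.txt, e.txt, f.txt}
After op 16 (modify a.txt): modified={a.txt, c.txt, e.txt} staged={b.txt, e.txt, f.txt}
After op 17 (git add e.txt): modified={a.txt, c.txt} staged={b.txt, e.txt, f.txt}
After op 18 (modify e.txt): modified={a.txt, c.txt, e.txt} staged={b.txt, e.txt, f.txt}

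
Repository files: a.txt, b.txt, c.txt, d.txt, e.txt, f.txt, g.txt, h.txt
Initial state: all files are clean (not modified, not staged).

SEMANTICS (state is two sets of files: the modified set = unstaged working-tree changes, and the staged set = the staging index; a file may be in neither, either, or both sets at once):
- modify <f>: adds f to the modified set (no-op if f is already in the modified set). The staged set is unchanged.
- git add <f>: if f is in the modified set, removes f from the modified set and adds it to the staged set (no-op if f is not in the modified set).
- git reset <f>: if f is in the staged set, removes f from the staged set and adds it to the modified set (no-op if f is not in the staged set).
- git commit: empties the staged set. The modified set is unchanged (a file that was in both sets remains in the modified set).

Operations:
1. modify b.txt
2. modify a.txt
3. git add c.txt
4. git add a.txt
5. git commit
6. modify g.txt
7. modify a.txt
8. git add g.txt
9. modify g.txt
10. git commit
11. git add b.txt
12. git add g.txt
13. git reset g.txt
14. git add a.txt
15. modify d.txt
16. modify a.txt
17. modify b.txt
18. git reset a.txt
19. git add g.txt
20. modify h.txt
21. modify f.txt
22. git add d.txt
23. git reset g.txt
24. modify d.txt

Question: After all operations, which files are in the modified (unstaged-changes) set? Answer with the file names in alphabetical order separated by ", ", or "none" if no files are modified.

After op 1 (modify b.txt): modified={b.txt} staged={none}
After op 2 (modify a.txt): modified={a.txt, b.txt} staged={none}
After op 3 (git add c.txt): modified={a.txt, b.txt} staged={none}
After op 4 (git add a.txt): modified={b.txt} staged={a.txt}
After op 5 (git commit): modified={b.txt} staged={none}
After op 6 (modify g.txt): modified={b.txt, g.txt} staged={none}
After op 7 (modify a.txt): modified={a.txt, b.txt, g.txt} staged={none}
After op 8 (git add g.txt): modified={a.txt, b.txt} staged={g.txt}
After op 9 (modify g.txt): modified={a.txt, b.txt, g.txt} staged={g.txt}
After op 10 (git commit): modified={a.txt, b.txt, g.txt} staged={none}
After op 11 (git add b.txt): modified={a.txt, g.txt} staged={b.txt}
After op 12 (git add g.txt): modified={a.txt} staged={b.txt, g.txt}
After op 13 (git reset g.txt): modified={a.txt, g.txt} staged={b.txt}
After op 14 (git add a.txt): modified={g.txt} staged={a.txt, b.txt}
After op 15 (modify d.txt): modified={d.txt, g.txt} staged={a.txt, b.txt}
After op 16 (modify a.txt): modified={a.txt, d.txt, g.txt} staged={a.txt, b.txt}
After op 17 (modify b.txt): modified={a.txt, b.txt, d.txt, g.txt} staged={a.txt, b.txt}
After op 18 (git reset a.txt): modified={a.txt, b.txt, d.txt, g.txt} staged={b.txt}
After op 19 (git add g.txt): modified={a.txt, b.txt, d.txt} staged={b.txt, g.txt}
After op 20 (modify h.txt): modified={a.txt, b.txt, d.txt, h.txt} staged={b.txt, g.txt}
After op 21 (modify f.txt): modified={a.txt, b.txt, d.txt, f.txt, h.txt} staged={b.txt, g.txt}
After op 22 (git add d.txt): modified={a.txt, b.txt, f.txt, h.txt} staged={b.txt, d.txt, g.txt}
After op 23 (git reset g.txt): modified={a.txt, b.txt, f.txt, g.txt, h.txt} staged={b.txt, d.txt}
After op 24 (modify d.txt): modified={a.txt, b.txt, d.txt, f.txt, g.txt, h.txt} staged={b.txt, d.txt}

Answer: a.txt, b.txt, d.txt, f.txt, g.txt, h.txt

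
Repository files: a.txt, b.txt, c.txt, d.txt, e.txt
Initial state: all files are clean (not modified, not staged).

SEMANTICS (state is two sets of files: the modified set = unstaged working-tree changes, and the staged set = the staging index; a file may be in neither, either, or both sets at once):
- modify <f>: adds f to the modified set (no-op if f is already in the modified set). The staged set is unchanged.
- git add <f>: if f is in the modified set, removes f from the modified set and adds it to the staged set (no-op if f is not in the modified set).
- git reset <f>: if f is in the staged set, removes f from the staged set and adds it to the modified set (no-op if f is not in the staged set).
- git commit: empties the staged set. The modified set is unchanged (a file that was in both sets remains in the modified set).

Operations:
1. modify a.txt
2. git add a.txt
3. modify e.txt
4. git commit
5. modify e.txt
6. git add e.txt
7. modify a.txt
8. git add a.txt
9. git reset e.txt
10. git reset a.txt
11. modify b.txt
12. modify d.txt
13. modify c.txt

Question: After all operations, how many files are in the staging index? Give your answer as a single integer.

After op 1 (modify a.txt): modified={a.txt} staged={none}
After op 2 (git add a.txt): modified={none} staged={a.txt}
After op 3 (modify e.txt): modified={e.txt} staged={a.txt}
After op 4 (git commit): modified={e.txt} staged={none}
After op 5 (modify e.txt): modified={e.txt} staged={none}
After op 6 (git add e.txt): modified={none} staged={e.txt}
After op 7 (modify a.txt): modified={a.txt} staged={e.txt}
After op 8 (git add a.txt): modified={none} staged={a.txt, e.txt}
After op 9 (git reset e.txt): modified={e.txt} staged={a.txt}
After op 10 (git reset a.txt): modified={a.txt, e.txt} staged={none}
After op 11 (modify b.txt): modified={a.txt, b.txt, e.txt} staged={none}
After op 12 (modify d.txt): modified={a.txt, b.txt, d.txt, e.txt} staged={none}
After op 13 (modify c.txt): modified={a.txt, b.txt, c.txt, d.txt, e.txt} staged={none}
Final staged set: {none} -> count=0

Answer: 0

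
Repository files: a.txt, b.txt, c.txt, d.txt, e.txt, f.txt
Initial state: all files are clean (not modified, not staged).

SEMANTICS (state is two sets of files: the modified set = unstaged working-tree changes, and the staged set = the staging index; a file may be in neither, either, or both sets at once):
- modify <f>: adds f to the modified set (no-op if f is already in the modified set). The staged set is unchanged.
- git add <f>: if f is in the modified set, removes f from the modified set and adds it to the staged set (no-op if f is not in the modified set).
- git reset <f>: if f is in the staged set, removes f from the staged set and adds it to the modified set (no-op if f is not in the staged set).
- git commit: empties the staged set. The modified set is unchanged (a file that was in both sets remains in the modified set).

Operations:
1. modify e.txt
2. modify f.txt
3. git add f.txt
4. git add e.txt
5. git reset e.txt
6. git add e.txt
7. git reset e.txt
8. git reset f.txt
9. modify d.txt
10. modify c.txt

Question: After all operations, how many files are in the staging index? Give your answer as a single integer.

Answer: 0

Derivation:
After op 1 (modify e.txt): modified={e.txt} staged={none}
After op 2 (modify f.txt): modified={e.txt, f.txt} staged={none}
After op 3 (git add f.txt): modified={e.txt} staged={f.txt}
After op 4 (git add e.txt): modified={none} staged={e.txt, f.txt}
After op 5 (git reset e.txt): modified={e.txt} staged={f.txt}
After op 6 (git add e.txt): modified={none} staged={e.txt, f.txt}
After op 7 (git reset e.txt): modified={e.txt} staged={f.txt}
After op 8 (git reset f.txt): modified={e.txt, f.txt} staged={none}
After op 9 (modify d.txt): modified={d.txt, e.txt, f.txt} staged={none}
After op 10 (modify c.txt): modified={c.txt, d.txt, e.txt, f.txt} staged={none}
Final staged set: {none} -> count=0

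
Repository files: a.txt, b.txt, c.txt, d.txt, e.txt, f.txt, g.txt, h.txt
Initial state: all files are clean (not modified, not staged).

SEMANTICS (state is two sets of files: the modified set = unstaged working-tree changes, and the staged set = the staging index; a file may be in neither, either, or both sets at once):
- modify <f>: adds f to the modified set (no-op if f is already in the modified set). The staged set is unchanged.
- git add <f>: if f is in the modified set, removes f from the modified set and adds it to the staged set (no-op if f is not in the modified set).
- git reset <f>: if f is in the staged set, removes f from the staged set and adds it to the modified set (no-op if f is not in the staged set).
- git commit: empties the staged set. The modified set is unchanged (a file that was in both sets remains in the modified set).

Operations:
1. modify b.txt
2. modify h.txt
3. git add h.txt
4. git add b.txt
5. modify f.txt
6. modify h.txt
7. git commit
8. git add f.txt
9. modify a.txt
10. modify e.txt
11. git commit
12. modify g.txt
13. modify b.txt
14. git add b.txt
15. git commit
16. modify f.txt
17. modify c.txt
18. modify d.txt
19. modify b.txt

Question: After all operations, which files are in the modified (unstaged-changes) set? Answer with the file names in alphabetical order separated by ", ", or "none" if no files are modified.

After op 1 (modify b.txt): modified={b.txt} staged={none}
After op 2 (modify h.txt): modified={b.txt, h.txt} staged={none}
After op 3 (git add h.txt): modified={b.txt} staged={h.txt}
After op 4 (git add b.txt): modified={none} staged={b.txt, h.txt}
After op 5 (modify f.txt): modified={f.txt} staged={b.txt, h.txt}
After op 6 (modify h.txt): modified={f.txt, h.txt} staged={b.txt, h.txt}
After op 7 (git commit): modified={f.txt, h.txt} staged={none}
After op 8 (git add f.txt): modified={h.txt} staged={f.txt}
After op 9 (modify a.txt): modified={a.txt, h.txt} staged={f.txt}
After op 10 (modify e.txt): modified={a.txt, e.txt, h.txt} staged={f.txt}
After op 11 (git commit): modified={a.txt, e.txt, h.txt} staged={none}
After op 12 (modify g.txt): modified={a.txt, e.txt, g.txt, h.txt} staged={none}
After op 13 (modify b.txt): modified={a.txt, b.txt, e.txt, g.txt, h.txt} staged={none}
After op 14 (git add b.txt): modified={a.txt, e.txt, g.txt, h.txt} staged={b.txt}
After op 15 (git commit): modified={a.txt, e.txt, g.txt, h.txt} staged={none}
After op 16 (modify f.txt): modified={a.txt, e.txt, f.txt, g.txt, h.txt} staged={none}
After op 17 (modify c.txt): modified={a.txt, c.txt, e.txt, f.txt, g.txt, h.txt} staged={none}
After op 18 (modify d.txt): modified={a.txt, c.txt, d.txt, e.txt, f.txt, g.txt, h.txt} staged={none}
After op 19 (modify b.txt): modified={a.txt, b.txt, c.txt, d.txt, e.txt, f.txt, g.txt, h.txt} staged={none}

Answer: a.txt, b.txt, c.txt, d.txt, e.txt, f.txt, g.txt, h.txt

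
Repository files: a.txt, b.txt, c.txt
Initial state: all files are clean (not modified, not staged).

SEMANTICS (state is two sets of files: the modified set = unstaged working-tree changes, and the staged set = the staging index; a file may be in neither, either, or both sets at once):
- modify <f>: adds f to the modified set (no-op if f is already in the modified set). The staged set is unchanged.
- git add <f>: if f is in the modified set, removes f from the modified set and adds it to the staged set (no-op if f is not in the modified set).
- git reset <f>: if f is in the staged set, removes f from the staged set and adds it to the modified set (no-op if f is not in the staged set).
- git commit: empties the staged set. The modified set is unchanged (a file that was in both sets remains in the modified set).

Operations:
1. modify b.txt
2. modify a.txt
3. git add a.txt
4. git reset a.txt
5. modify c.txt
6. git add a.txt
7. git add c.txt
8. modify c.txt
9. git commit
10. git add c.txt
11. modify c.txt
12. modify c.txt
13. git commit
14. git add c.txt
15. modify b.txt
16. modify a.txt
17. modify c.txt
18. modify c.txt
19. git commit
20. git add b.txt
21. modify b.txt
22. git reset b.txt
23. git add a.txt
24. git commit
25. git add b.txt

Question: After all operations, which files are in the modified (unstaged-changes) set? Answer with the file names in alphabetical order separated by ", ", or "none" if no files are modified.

Answer: c.txt

Derivation:
After op 1 (modify b.txt): modified={b.txt} staged={none}
After op 2 (modify a.txt): modified={a.txt, b.txt} staged={none}
After op 3 (git add a.txt): modified={b.txt} staged={a.txt}
After op 4 (git reset a.txt): modified={a.txt, b.txt} staged={none}
After op 5 (modify c.txt): modified={a.txt, b.txt, c.txt} staged={none}
After op 6 (git add a.txt): modified={b.txt, c.txt} staged={a.txt}
After op 7 (git add c.txt): modified={b.txt} staged={a.txt, c.txt}
After op 8 (modify c.txt): modified={b.txt, c.txt} staged={a.txt, c.txt}
After op 9 (git commit): modified={b.txt, c.txt} staged={none}
After op 10 (git add c.txt): modified={b.txt} staged={c.txt}
After op 11 (modify c.txt): modified={b.txt, c.txt} staged={c.txt}
After op 12 (modify c.txt): modified={b.txt, c.txt} staged={c.txt}
After op 13 (git commit): modified={b.txt, c.txt} staged={none}
After op 14 (git add c.txt): modified={b.txt} staged={c.txt}
After op 15 (modify b.txt): modified={b.txt} staged={c.txt}
After op 16 (modify a.txt): modified={a.txt, b.txt} staged={c.txt}
After op 17 (modify c.txt): modified={a.txt, b.txt, c.txt} staged={c.txt}
After op 18 (modify c.txt): modified={a.txt, b.txt, c.txt} staged={c.txt}
After op 19 (git commit): modified={a.txt, b.txt, c.txt} staged={none}
After op 20 (git add b.txt): modified={a.txt, c.txt} staged={b.txt}
After op 21 (modify b.txt): modified={a.txt, b.txt, c.txt} staged={b.txt}
After op 22 (git reset b.txt): modified={a.txt, b.txt, c.txt} staged={none}
After op 23 (git add a.txt): modified={b.txt, c.txt} staged={a.txt}
After op 24 (git commit): modified={b.txt, c.txt} staged={none}
After op 25 (git add b.txt): modified={c.txt} staged={b.txt}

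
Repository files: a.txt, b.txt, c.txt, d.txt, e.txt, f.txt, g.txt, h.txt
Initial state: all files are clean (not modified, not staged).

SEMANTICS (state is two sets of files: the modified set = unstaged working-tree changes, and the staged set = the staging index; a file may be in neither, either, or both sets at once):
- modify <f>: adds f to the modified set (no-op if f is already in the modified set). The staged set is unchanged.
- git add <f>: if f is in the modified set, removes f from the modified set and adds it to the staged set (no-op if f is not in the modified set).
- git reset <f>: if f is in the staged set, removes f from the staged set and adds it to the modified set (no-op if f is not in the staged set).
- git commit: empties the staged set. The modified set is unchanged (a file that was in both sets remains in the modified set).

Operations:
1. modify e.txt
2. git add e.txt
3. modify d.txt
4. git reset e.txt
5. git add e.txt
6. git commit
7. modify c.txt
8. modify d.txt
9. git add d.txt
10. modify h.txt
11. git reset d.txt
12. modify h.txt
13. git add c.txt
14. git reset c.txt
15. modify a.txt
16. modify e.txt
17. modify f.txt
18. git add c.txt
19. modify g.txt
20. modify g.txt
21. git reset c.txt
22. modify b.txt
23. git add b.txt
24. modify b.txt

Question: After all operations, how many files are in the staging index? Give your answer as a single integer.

Answer: 1

Derivation:
After op 1 (modify e.txt): modified={e.txt} staged={none}
After op 2 (git add e.txt): modified={none} staged={e.txt}
After op 3 (modify d.txt): modified={d.txt} staged={e.txt}
After op 4 (git reset e.txt): modified={d.txt, e.txt} staged={none}
After op 5 (git add e.txt): modified={d.txt} staged={e.txt}
After op 6 (git commit): modified={d.txt} staged={none}
After op 7 (modify c.txt): modified={c.txt, d.txt} staged={none}
After op 8 (modify d.txt): modified={c.txt, d.txt} staged={none}
After op 9 (git add d.txt): modified={c.txt} staged={d.txt}
After op 10 (modify h.txt): modified={c.txt, h.txt} staged={d.txt}
After op 11 (git reset d.txt): modified={c.txt, d.txt, h.txt} staged={none}
After op 12 (modify h.txt): modified={c.txt, d.txt, h.txt} staged={none}
After op 13 (git add c.txt): modified={d.txt, h.txt} staged={c.txt}
After op 14 (git reset c.txt): modified={c.txt, d.txt, h.txt} staged={none}
After op 15 (modify a.txt): modified={a.txt, c.txt, d.txt, h.txt} staged={none}
After op 16 (modify e.txt): modified={a.txt, c.txt, d.txt, e.txt, h.txt} staged={none}
After op 17 (modify f.txt): modified={a.txt, c.txt, d.txt, e.txt, f.txt, h.txt} staged={none}
After op 18 (git add c.txt): modified={a.txt, d.txt, e.txt, f.txt, h.txt} staged={c.txt}
After op 19 (modify g.txt): modified={a.txt, d.txt, e.txt, f.txt, g.txt, h.txt} staged={c.txt}
After op 20 (modify g.txt): modified={a.txt, d.txt, e.txt, f.txt, g.txt, h.txt} staged={c.txt}
After op 21 (git reset c.txt): modified={a.txt, c.txt, d.txt, e.txt, f.txt, g.txt, h.txt} staged={none}
After op 22 (modify b.txt): modified={a.txt, b.txt, c.txt, d.txt, e.txt, f.txt, g.txt, h.txt} staged={none}
After op 23 (git add b.txt): modified={a.txt, c.txt, d.txt, e.txt, f.txt, g.txt, h.txt} staged={b.txt}
After op 24 (modify b.txt): modified={a.txt, b.txt, c.txt, d.txt, e.txt, f.txt, g.txt, h.txt} staged={b.txt}
Final staged set: {b.txt} -> count=1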